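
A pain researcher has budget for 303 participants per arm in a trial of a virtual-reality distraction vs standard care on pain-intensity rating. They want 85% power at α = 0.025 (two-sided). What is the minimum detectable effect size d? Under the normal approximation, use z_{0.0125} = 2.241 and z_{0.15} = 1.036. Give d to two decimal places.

d_min ≈ 0.27

For two independent groups of n = 303 each: d_min = (z_{α/2} + z_β)·√(2/n).
z-sum = 2.241 + 1.036 = 3.277.
d_min = 3.277 × √(2/303) = 3.277 × 0.0812 = 0.266.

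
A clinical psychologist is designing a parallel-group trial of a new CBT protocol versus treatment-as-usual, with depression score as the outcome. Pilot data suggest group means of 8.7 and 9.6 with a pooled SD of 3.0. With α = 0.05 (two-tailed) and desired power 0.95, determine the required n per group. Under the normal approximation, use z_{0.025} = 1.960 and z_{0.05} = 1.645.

n = 289 per group

Cohen's d = |M₁ − M₂| / SD_pooled = |8.7 − 9.6| / 3.0 = 0.9 / 3.0 = 0.300.
For two independent groups with equal n: n = 2·((z_{α/2} + z_β) / d)².
z_{α/2} + z_β = 1.960 + 1.645 = 3.605.
n = 2 × (3.605 / 0.300)² = 2 × 12.017² = 2 × 144.40 = 288.8.
Round up to the next whole participant.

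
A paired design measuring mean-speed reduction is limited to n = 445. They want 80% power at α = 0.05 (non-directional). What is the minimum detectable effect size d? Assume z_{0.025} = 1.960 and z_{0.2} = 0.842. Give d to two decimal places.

d_min ≈ 0.13

For a single sample (or paired design) of n = 445: d_min = (z_{α/2} + z_β)/√n.
z-sum = 1.960 + 0.842 = 2.802.
d_min = 2.802 / √445 = 2.802 / 21.095 = 0.133.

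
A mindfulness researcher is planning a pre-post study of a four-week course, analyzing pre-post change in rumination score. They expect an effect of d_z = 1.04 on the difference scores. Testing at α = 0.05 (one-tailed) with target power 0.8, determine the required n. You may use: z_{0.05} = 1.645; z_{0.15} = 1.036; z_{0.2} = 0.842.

n = 6 pairs

For a paired (one-sample on differences) test: n = ((z_{α} + z_β) / d)².
z_{α} + z_β = 1.645 + 0.842 = 2.487.
n = (2.487 / 1.04)² = 2.391² = 5.72.
Round up.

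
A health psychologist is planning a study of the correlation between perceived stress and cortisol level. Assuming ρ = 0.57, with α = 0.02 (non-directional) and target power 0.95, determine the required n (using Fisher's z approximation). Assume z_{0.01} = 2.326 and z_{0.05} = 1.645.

Fisher's z: C = ½·ln((1+r)/(1−r)) = ½·ln(3.6512) = 0.6475.
n = ((z_{α/2} + z_β)/C)² + 3.
(2.326 + 1.645) / 0.6475 = 3.971 / 0.6475 = 6.133.
n = 6.133² + 3 = 37.61 + 3 = 40.6.
Round up.

n = 41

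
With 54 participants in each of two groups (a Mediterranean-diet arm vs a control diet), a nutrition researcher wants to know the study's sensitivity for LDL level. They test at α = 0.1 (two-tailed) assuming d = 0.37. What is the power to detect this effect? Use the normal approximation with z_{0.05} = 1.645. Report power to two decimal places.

For two equal groups, power = Φ(d·√(n/2) − z_{α/2}).
d·√(n/2) = 0.37 × √(54/2) = 0.37 × 5.196 = 1.923.
z_β = 1.923 − 1.645 = 0.278.
Power = Φ(0.278) = 0.609.

power ≈ 0.61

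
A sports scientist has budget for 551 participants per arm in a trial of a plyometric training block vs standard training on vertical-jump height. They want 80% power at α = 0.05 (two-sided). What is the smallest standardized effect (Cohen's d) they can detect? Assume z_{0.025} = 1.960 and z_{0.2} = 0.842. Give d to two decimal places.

d_min ≈ 0.17

For two independent groups of n = 551 each: d_min = (z_{α/2} + z_β)·√(2/n).
z-sum = 1.960 + 0.842 = 2.802.
d_min = 2.802 × √(2/551) = 2.802 × 0.0602 = 0.169.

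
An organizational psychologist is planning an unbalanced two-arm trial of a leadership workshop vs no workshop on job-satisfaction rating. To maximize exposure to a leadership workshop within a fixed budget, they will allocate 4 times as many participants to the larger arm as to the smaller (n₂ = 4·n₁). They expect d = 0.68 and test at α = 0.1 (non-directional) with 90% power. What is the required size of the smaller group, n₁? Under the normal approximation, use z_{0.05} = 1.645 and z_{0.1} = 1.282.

With allocation ratio k = n₂/n₁ = 4, Var(x̄₁−x̄₂) = σ²(1/n₁ + 1/(k·n₁)) = σ²·(k+1)/(k·n₁).
So n₁ = (1 + 1/k)·((z_{α/2} + z_β)/d)² = 1.250 × (2.927/0.68)².
n₁ = 1.250 × 18.53 = 23.2.
Round up: n₁ = 24, giving n₂ = 4 × 24 = 96.

n₁ = 24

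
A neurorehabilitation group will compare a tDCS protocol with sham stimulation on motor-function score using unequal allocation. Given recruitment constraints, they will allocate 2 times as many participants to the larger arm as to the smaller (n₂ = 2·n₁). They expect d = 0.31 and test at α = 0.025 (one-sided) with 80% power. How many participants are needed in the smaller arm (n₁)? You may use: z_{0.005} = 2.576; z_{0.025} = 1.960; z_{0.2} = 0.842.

n₁ = 123

With allocation ratio k = n₂/n₁ = 2, Var(x̄₁−x̄₂) = σ²(1/n₁ + 1/(k·n₁)) = σ²·(k+1)/(k·n₁).
So n₁ = (1 + 1/k)·((z_{α} + z_β)/d)² = 1.500 × (2.802/0.31)².
n₁ = 1.500 × 81.70 = 122.5.
Round up: n₁ = 123, giving n₂ = 2 × 123 = 246.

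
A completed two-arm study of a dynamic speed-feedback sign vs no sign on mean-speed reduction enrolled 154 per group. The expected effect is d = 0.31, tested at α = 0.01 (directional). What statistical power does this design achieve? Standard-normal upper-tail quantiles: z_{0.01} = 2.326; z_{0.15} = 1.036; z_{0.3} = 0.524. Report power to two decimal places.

power ≈ 0.65

For two equal groups, power = Φ(d·√(n/2) − z_{α}).
d·√(n/2) = 0.31 × √(154/2) = 0.31 × 8.775 = 2.720.
z_β = 2.720 − 2.326 = 0.394.
Power = Φ(0.394) = 0.653.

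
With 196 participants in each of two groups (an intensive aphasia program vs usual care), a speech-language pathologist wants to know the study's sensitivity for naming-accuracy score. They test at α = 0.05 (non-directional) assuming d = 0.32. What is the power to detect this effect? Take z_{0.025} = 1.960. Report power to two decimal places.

power ≈ 0.89

For two equal groups, power = Φ(d·√(n/2) − z_{α/2}).
d·√(n/2) = 0.32 × √(196/2) = 0.32 × 9.899 = 3.168.
z_β = 3.168 − 1.960 = 1.208.
Power = Φ(1.208) = 0.886.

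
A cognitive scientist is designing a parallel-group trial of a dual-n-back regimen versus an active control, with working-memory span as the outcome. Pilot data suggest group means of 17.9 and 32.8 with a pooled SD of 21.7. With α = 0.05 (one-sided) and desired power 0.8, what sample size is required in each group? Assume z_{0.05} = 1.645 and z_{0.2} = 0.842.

Cohen's d = |M₁ − M₂| / SD_pooled = |17.9 − 32.8| / 21.7 = 14.9 / 21.7 = 0.687.
For two independent groups with equal n: n = 2·((z_{α} + z_β) / d)².
z_{α} + z_β = 1.645 + 0.842 = 2.487.
n = 2 × (2.487 / 0.687)² = 2 × 3.620² = 2 × 13.11 = 26.2.
Round up to the next whole participant.

n = 27 per group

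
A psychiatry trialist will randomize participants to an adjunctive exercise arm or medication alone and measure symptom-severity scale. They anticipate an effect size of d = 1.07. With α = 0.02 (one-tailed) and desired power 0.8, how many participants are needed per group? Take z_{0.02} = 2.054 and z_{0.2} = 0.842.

For two independent groups with equal n: n = 2·((z_{α} + z_β) / d)².
z_{α} + z_β = 2.054 + 0.842 = 2.896.
n = 2 × (2.896 / 1.07)² = 2 × 2.707² = 2 × 7.33 = 14.7.
Round up to the next whole participant.

n = 15 per group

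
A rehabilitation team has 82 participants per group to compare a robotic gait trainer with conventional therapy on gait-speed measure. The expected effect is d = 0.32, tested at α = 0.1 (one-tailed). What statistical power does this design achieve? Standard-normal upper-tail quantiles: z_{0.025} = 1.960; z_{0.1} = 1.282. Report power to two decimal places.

power ≈ 0.78

For two equal groups, power = Φ(d·√(n/2) − z_{α}).
d·√(n/2) = 0.32 × √(82/2) = 0.32 × 6.403 = 2.049.
z_β = 2.049 − 1.282 = 0.767.
Power = Φ(0.767) = 0.778.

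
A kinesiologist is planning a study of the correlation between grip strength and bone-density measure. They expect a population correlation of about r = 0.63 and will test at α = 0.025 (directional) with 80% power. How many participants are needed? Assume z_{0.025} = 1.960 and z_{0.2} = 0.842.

n = 18

Fisher's z: C = ½·ln((1+r)/(1−r)) = ½·ln(4.4054) = 0.7414.
n = ((z_{α} + z_β)/C)² + 3.
(1.960 + 0.842) / 0.7414 = 2.802 / 0.7414 = 3.779.
n = 3.779² + 3 = 14.28 + 3 = 17.3.
Round up.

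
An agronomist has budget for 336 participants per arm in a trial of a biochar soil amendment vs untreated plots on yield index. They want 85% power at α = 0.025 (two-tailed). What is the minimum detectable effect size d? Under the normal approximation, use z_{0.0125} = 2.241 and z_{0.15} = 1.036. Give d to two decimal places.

For two independent groups of n = 336 each: d_min = (z_{α/2} + z_β)·√(2/n).
z-sum = 2.241 + 1.036 = 3.277.
d_min = 3.277 × √(2/336) = 3.277 × 0.0772 = 0.253.

d_min ≈ 0.25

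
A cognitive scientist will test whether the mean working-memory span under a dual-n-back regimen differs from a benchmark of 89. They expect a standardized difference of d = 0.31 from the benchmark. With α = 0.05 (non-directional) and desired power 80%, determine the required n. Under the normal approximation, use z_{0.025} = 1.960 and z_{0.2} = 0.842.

For a one-sample test: n = ((z_{α/2} + z_β) / d)².
z_{α/2} + z_β = 1.960 + 0.842 = 2.802.
n = (2.802 / 0.31)² = 9.039² = 81.70.
Round up.

n = 82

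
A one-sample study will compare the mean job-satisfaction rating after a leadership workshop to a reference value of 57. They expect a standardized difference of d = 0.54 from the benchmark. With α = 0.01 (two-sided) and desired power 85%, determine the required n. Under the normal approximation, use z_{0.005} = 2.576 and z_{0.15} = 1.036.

For a one-sample test: n = ((z_{α/2} + z_β) / d)².
z_{α/2} + z_β = 2.576 + 1.036 = 3.612.
n = (3.612 / 0.54)² = 6.689² = 44.74.
Round up.

n = 45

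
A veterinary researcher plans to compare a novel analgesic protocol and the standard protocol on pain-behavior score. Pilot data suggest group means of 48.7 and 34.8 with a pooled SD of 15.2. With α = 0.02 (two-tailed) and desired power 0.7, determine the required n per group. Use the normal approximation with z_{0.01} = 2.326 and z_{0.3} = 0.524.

n = 20 per group

Cohen's d = |M₁ − M₂| / SD_pooled = |48.7 − 34.8| / 15.2 = 13.9 / 15.2 = 0.914.
For two independent groups with equal n: n = 2·((z_{α/2} + z_β) / d)².
z_{α/2} + z_β = 2.326 + 0.524 = 2.850.
n = 2 × (2.850 / 0.914)² = 2 × 3.118² = 2 × 9.72 = 19.4.
Round up to the next whole participant.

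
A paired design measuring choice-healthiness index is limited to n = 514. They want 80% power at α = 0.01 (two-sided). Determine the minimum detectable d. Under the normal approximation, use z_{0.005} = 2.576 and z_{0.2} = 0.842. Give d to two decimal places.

For a single sample (or paired design) of n = 514: d_min = (z_{α/2} + z_β)/√n.
z-sum = 2.576 + 0.842 = 3.418.
d_min = 3.418 / √514 = 3.418 / 22.672 = 0.151.

d_min ≈ 0.15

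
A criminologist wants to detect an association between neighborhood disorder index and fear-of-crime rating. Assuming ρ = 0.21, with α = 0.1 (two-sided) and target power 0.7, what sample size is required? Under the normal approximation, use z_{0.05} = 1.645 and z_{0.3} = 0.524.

n = 107

Fisher's z: C = ½·ln((1+r)/(1−r)) = ½·ln(1.5316) = 0.2132.
n = ((z_{α/2} + z_β)/C)² + 3.
(1.645 + 0.524) / 0.2132 = 2.169 / 0.2132 = 10.174.
n = 10.174² + 3 = 103.50 + 3 = 106.5.
Round up.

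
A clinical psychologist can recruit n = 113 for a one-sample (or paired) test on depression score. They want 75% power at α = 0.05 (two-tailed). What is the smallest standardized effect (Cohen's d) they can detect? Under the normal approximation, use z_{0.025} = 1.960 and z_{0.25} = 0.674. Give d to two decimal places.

d_min ≈ 0.25

For a single sample (or paired design) of n = 113: d_min = (z_{α/2} + z_β)/√n.
z-sum = 1.960 + 0.674 = 2.634.
d_min = 2.634 / √113 = 2.634 / 10.630 = 0.248.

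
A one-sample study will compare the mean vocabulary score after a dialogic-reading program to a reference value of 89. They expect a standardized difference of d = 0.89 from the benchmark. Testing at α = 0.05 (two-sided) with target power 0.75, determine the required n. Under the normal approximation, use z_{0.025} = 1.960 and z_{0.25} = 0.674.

For a one-sample test: n = ((z_{α/2} + z_β) / d)².
z_{α/2} + z_β = 1.960 + 0.674 = 2.634.
n = (2.634 / 0.89)² = 2.960² = 8.76.
Round up.

n = 9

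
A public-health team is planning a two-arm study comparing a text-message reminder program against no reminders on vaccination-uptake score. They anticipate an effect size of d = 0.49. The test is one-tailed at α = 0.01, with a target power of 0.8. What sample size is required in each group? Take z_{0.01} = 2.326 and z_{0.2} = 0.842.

n = 84 per group

For two independent groups with equal n: n = 2·((z_{α} + z_β) / d)².
z_{α} + z_β = 2.326 + 0.842 = 3.168.
n = 2 × (3.168 / 0.49)² = 2 × 6.465² = 2 × 41.80 = 83.6.
Round up to the next whole participant.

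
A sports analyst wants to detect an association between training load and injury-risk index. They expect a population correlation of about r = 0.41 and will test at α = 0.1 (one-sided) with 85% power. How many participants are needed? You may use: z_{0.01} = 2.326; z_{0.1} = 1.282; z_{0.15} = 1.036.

n = 32

Fisher's z: C = ½·ln((1+r)/(1−r)) = ½·ln(2.3898) = 0.4356.
n = ((z_{α} + z_β)/C)² + 3.
(1.282 + 1.036) / 0.4356 = 2.318 / 0.4356 = 5.321.
n = 5.321² + 3 = 28.32 + 3 = 31.3.
Round up.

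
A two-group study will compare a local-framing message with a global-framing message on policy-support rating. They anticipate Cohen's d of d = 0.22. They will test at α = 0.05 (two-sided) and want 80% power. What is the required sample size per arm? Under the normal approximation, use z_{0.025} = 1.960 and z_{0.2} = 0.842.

n = 325 per group

For two independent groups with equal n: n = 2·((z_{α/2} + z_β) / d)².
z_{α/2} + z_β = 1.960 + 0.842 = 2.802.
n = 2 × (2.802 / 0.22)² = 2 × 12.736² = 2 × 162.21 = 324.4.
Round up to the next whole participant.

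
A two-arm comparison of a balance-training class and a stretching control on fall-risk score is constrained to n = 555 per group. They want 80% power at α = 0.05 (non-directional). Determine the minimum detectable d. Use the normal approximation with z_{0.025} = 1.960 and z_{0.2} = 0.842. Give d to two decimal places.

d_min ≈ 0.17

For two independent groups of n = 555 each: d_min = (z_{α/2} + z_β)·√(2/n).
z-sum = 1.960 + 0.842 = 2.802.
d_min = 2.802 × √(2/555) = 2.802 × 0.0600 = 0.168.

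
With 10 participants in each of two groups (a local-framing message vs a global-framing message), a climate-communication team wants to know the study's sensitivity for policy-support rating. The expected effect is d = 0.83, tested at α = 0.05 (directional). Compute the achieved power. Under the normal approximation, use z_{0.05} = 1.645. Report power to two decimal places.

For two equal groups, power = Φ(d·√(n/2) − z_{α}).
d·√(n/2) = 0.83 × √(10/2) = 0.83 × 2.236 = 1.856.
z_β = 1.856 − 1.645 = 0.211.
Power = Φ(0.211) = 0.584.

power ≈ 0.58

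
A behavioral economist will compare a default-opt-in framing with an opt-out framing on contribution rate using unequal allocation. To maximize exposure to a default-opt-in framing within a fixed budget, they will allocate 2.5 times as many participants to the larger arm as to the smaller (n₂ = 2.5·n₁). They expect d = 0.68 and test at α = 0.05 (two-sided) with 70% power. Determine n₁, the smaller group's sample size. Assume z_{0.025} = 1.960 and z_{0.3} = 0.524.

n₁ = 19

With allocation ratio k = n₂/n₁ = 2.5, Var(x̄₁−x̄₂) = σ²(1/n₁ + 1/(k·n₁)) = σ²·(k+1)/(k·n₁).
So n₁ = (1 + 1/k)·((z_{α/2} + z_β)/d)² = 1.400 × (2.484/0.68)².
n₁ = 1.400 × 13.34 = 18.7.
Round up: n₁ = 19, giving n₂ = ⌈2.5 × 19⌉ = ⌈47.5⌉ = 48.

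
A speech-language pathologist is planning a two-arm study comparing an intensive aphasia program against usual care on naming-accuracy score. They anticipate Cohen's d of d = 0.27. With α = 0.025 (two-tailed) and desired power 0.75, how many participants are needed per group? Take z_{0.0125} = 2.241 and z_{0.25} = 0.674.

n = 234 per group

For two independent groups with equal n: n = 2·((z_{α/2} + z_β) / d)².
z_{α/2} + z_β = 2.241 + 0.674 = 2.915.
n = 2 × (2.915 / 0.27)² = 2 × 10.796² = 2 × 116.56 = 233.1.
Round up to the next whole participant.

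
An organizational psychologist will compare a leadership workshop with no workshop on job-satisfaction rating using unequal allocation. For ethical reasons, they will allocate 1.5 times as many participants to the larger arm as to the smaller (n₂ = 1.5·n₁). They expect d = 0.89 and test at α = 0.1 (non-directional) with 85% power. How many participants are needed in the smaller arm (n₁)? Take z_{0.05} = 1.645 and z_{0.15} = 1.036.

n₁ = 16

With allocation ratio k = n₂/n₁ = 1.5, Var(x̄₁−x̄₂) = σ²(1/n₁ + 1/(k·n₁)) = σ²·(k+1)/(k·n₁).
So n₁ = (1 + 1/k)·((z_{α/2} + z_β)/d)² = 1.667 × (2.681/0.89)².
n₁ = 1.667 × 9.07 = 15.1.
Round up: n₁ = 16, giving n₂ = 1.5 × 16 = 24.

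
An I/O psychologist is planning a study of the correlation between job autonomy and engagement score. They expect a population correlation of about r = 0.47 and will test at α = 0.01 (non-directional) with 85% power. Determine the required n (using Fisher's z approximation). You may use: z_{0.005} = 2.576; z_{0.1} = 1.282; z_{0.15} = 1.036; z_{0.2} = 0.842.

Fisher's z: C = ½·ln((1+r)/(1−r)) = ½·ln(2.7736) = 0.5101.
n = ((z_{α/2} + z_β)/C)² + 3.
(2.576 + 1.036) / 0.5101 = 3.612 / 0.5101 = 7.081.
n = 7.081² + 3 = 50.14 + 3 = 53.1.
Round up.

n = 54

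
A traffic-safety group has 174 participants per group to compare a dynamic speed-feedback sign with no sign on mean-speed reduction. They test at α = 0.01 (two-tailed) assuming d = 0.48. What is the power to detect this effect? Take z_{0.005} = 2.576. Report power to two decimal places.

For two equal groups, power = Φ(d·√(n/2) − z_{α/2}).
d·√(n/2) = 0.48 × √(174/2) = 0.48 × 9.327 = 4.477.
z_β = 4.477 − 2.576 = 1.901.
Power = Φ(1.901) = 0.971.

power ≈ 0.97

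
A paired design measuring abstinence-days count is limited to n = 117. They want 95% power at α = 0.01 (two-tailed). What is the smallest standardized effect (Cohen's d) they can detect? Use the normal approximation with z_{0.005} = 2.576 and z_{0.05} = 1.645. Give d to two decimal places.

d_min ≈ 0.39

For a single sample (or paired design) of n = 117: d_min = (z_{α/2} + z_β)/√n.
z-sum = 2.576 + 1.645 = 4.221.
d_min = 4.221 / √117 = 4.221 / 10.817 = 0.390.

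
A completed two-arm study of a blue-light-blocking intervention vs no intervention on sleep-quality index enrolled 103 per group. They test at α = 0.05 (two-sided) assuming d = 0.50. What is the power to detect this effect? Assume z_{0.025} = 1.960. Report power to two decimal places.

For two equal groups, power = Φ(d·√(n/2) − z_{α/2}).
d·√(n/2) = 0.50 × √(103/2) = 0.50 × 7.176 = 3.588.
z_β = 3.588 − 1.960 = 1.628.
Power = Φ(1.628) = 0.948.

power ≈ 0.95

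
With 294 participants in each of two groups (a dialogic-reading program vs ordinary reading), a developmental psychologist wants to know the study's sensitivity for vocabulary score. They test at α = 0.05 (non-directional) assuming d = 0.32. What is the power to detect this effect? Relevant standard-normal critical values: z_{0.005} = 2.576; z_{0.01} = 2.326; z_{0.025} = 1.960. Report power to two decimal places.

power ≈ 0.97

For two equal groups, power = Φ(d·√(n/2) − z_{α/2}).
d·√(n/2) = 0.32 × √(294/2) = 0.32 × 12.124 = 3.880.
z_β = 3.880 − 1.960 = 1.920.
Power = Φ(1.920) = 0.973.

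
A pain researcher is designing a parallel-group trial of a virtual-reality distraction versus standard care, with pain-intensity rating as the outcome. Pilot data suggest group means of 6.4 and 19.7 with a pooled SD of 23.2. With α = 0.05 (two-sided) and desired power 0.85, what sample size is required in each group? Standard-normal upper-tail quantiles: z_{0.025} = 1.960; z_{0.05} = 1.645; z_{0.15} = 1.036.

Cohen's d = |M₁ − M₂| / SD_pooled = |6.4 − 19.7| / 23.2 = 13.3 / 23.2 = 0.573.
For two independent groups with equal n: n = 2·((z_{α/2} + z_β) / d)².
z_{α/2} + z_β = 1.960 + 1.036 = 2.996.
n = 2 × (2.996 / 0.573)² = 2 × 5.229² = 2 × 27.34 = 54.7.
Round up to the next whole participant.

n = 55 per group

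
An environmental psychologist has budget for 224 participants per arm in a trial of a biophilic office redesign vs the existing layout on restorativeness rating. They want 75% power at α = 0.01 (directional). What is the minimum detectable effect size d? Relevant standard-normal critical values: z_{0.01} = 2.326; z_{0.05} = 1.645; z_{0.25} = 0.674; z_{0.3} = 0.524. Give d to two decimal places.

For two independent groups of n = 224 each: d_min = (z_{α} + z_β)·√(2/n).
z-sum = 2.326 + 0.674 = 3.000.
d_min = 3.000 × √(2/224) = 3.000 × 0.0945 = 0.283.

d_min ≈ 0.28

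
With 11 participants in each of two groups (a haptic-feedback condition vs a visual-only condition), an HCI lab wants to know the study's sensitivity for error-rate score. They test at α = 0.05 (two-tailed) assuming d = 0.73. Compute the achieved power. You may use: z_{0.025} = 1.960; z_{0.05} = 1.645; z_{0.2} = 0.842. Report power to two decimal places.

power ≈ 0.40

For two equal groups, power = Φ(d·√(n/2) − z_{α/2}).
d·√(n/2) = 0.73 × √(11/2) = 0.73 × 2.345 = 1.712.
z_β = 1.712 − 1.960 = -0.248.
Power = Φ(-0.248) = 0.402.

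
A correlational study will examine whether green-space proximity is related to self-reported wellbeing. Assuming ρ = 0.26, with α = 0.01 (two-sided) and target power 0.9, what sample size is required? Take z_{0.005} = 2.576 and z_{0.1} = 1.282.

n = 214

Fisher's z: C = ½·ln((1+r)/(1−r)) = ½·ln(1.7027) = 0.2661.
n = ((z_{α/2} + z_β)/C)² + 3.
(2.576 + 1.282) / 0.2661 = 3.858 / 0.2661 = 14.498.
n = 14.498² + 3 = 210.20 + 3 = 213.2.
Round up.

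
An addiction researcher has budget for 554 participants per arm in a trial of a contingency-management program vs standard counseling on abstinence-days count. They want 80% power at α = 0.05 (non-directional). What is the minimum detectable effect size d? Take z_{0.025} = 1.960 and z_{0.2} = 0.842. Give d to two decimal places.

d_min ≈ 0.17

For two independent groups of n = 554 each: d_min = (z_{α/2} + z_β)·√(2/n).
z-sum = 1.960 + 0.842 = 2.802.
d_min = 2.802 × √(2/554) = 2.802 × 0.0601 = 0.168.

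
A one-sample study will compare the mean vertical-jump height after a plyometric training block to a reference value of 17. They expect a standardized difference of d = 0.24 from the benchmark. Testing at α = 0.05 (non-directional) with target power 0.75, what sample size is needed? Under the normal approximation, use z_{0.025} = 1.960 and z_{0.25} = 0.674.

n = 121

For a one-sample test: n = ((z_{α/2} + z_β) / d)².
z_{α/2} + z_β = 1.960 + 0.674 = 2.634.
n = (2.634 / 0.24)² = 10.975² = 120.45.
Round up.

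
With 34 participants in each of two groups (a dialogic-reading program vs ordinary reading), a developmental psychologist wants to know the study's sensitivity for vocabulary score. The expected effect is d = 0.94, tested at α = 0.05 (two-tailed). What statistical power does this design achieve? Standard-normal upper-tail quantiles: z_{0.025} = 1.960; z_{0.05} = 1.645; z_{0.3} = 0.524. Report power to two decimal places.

power ≈ 0.97

For two equal groups, power = Φ(d·√(n/2) − z_{α/2}).
d·√(n/2) = 0.94 × √(34/2) = 0.94 × 4.123 = 3.876.
z_β = 3.876 − 1.960 = 1.916.
Power = Φ(1.916) = 0.972.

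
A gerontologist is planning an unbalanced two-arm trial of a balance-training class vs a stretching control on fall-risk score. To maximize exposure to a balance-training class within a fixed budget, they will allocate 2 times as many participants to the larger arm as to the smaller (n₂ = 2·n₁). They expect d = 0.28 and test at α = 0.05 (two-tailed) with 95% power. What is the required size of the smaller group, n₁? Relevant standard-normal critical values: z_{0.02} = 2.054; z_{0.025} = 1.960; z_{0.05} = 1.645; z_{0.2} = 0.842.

n₁ = 249

With allocation ratio k = n₂/n₁ = 2, Var(x̄₁−x̄₂) = σ²(1/n₁ + 1/(k·n₁)) = σ²·(k+1)/(k·n₁).
So n₁ = (1 + 1/k)·((z_{α/2} + z_β)/d)² = 1.500 × (3.605/0.28)².
n₁ = 1.500 × 165.77 = 248.6.
Round up: n₁ = 249, giving n₂ = 2 × 249 = 498.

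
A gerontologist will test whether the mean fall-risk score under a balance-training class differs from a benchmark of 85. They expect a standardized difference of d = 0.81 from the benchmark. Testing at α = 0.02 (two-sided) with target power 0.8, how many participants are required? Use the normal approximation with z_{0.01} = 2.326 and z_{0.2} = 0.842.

For a one-sample test: n = ((z_{α/2} + z_β) / d)².
z_{α/2} + z_β = 2.326 + 0.842 = 3.168.
n = (3.168 / 0.81)² = 3.911² = 15.30.
Round up.

n = 16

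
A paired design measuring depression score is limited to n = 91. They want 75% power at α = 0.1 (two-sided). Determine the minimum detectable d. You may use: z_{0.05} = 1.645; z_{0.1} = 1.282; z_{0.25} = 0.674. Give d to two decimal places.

For a single sample (or paired design) of n = 91: d_min = (z_{α/2} + z_β)/√n.
z-sum = 1.645 + 0.674 = 2.319.
d_min = 2.319 / √91 = 2.319 / 9.539 = 0.243.

d_min ≈ 0.24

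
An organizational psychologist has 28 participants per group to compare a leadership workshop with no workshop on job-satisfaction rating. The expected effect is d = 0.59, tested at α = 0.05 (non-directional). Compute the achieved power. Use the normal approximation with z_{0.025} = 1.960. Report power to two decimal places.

For two equal groups, power = Φ(d·√(n/2) − z_{α/2}).
d·√(n/2) = 0.59 × √(28/2) = 0.59 × 3.742 = 2.208.
z_β = 2.208 − 1.960 = 0.248.
Power = Φ(0.248) = 0.598.

power ≈ 0.60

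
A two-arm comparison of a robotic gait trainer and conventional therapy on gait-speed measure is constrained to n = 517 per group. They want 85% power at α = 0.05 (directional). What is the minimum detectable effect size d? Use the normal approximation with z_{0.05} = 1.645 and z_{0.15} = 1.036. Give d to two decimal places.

For two independent groups of n = 517 each: d_min = (z_{α} + z_β)·√(2/n).
z-sum = 1.645 + 1.036 = 2.681.
d_min = 2.681 × √(2/517) = 2.681 × 0.0622 = 0.167.

d_min ≈ 0.17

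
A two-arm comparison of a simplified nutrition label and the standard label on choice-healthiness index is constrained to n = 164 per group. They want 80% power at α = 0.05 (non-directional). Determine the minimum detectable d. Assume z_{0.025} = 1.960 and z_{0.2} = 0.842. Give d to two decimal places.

For two independent groups of n = 164 each: d_min = (z_{α/2} + z_β)·√(2/n).
z-sum = 1.960 + 0.842 = 2.802.
d_min = 2.802 × √(2/164) = 2.802 × 0.1104 = 0.309.

d_min ≈ 0.31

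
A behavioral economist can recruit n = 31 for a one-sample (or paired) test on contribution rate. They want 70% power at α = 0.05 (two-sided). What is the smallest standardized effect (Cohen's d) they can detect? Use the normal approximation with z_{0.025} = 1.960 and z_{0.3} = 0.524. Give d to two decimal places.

For a single sample (or paired design) of n = 31: d_min = (z_{α/2} + z_β)/√n.
z-sum = 1.960 + 0.524 = 2.484.
d_min = 2.484 / √31 = 2.484 / 5.568 = 0.446.

d_min ≈ 0.45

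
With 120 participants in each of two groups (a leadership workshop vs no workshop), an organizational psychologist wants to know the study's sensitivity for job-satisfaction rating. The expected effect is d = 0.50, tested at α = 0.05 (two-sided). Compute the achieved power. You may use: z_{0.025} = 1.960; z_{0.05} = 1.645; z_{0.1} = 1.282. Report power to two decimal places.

power ≈ 0.97

For two equal groups, power = Φ(d·√(n/2) − z_{α/2}).
d·√(n/2) = 0.50 × √(120/2) = 0.50 × 7.746 = 3.873.
z_β = 3.873 − 1.960 = 1.913.
Power = Φ(1.913) = 0.972.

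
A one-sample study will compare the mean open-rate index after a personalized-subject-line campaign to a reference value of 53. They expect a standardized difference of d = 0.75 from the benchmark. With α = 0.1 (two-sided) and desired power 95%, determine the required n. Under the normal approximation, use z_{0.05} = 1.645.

n = 20

For a one-sample test: n = ((z_{α/2} + z_β) / d)².
z_{α/2} + z_β = 1.645 + 1.645 = 3.290.
n = (3.290 / 0.75)² = 4.387² = 19.24.
Round up.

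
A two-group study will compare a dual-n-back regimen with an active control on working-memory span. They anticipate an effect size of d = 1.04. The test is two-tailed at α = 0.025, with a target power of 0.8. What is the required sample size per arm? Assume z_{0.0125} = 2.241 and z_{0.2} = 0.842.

n = 18 per group

For two independent groups with equal n: n = 2·((z_{α/2} + z_β) / d)².
z_{α/2} + z_β = 2.241 + 0.842 = 3.083.
n = 2 × (3.083 / 1.04)² = 2 × 2.964² = 2 × 8.79 = 17.6.
Round up to the next whole participant.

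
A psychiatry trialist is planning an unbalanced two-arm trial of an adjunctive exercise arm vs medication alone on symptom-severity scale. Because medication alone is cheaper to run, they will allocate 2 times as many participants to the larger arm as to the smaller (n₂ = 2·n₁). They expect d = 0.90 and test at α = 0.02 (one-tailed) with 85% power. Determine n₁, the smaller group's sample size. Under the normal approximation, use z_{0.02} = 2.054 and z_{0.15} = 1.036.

With allocation ratio k = n₂/n₁ = 2, Var(x̄₁−x̄₂) = σ²(1/n₁ + 1/(k·n₁)) = σ²·(k+1)/(k·n₁).
So n₁ = (1 + 1/k)·((z_{α} + z_β)/d)² = 1.500 × (3.090/0.90)².
n₁ = 1.500 × 11.79 = 17.7.
Round up: n₁ = 18, giving n₂ = 2 × 18 = 36.

n₁ = 18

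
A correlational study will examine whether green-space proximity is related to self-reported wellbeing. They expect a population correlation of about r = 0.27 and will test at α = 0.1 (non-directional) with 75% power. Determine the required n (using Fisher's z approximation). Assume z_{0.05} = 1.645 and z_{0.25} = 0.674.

n = 74

Fisher's z: C = ½·ln((1+r)/(1−r)) = ½·ln(1.7397) = 0.2769.
n = ((z_{α/2} + z_β)/C)² + 3.
(1.645 + 0.674) / 0.2769 = 2.319 / 0.2769 = 8.375.
n = 8.375² + 3 = 70.14 + 3 = 73.1.
Round up.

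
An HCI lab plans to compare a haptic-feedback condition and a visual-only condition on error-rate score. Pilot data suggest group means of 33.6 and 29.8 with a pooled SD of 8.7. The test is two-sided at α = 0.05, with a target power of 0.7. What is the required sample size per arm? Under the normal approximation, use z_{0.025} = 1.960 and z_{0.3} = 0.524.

n = 65 per group

Cohen's d = |M₁ − M₂| / SD_pooled = |33.6 − 29.8| / 8.7 = 3.8 / 8.7 = 0.437.
For two independent groups with equal n: n = 2·((z_{α/2} + z_β) / d)².
z_{α/2} + z_β = 1.960 + 0.524 = 2.484.
n = 2 × (2.484 / 0.437)² = 2 × 5.684² = 2 × 32.31 = 64.6.
Round up to the next whole participant.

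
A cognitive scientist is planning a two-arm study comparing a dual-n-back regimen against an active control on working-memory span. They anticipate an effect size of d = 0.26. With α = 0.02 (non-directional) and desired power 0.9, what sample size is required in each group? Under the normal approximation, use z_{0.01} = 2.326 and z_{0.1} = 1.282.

For two independent groups with equal n: n = 2·((z_{α/2} + z_β) / d)².
z_{α/2} + z_β = 2.326 + 1.282 = 3.608.
n = 2 × (3.608 / 0.26)² = 2 × 13.877² = 2 × 192.57 = 385.1.
Round up to the next whole participant.

n = 386 per group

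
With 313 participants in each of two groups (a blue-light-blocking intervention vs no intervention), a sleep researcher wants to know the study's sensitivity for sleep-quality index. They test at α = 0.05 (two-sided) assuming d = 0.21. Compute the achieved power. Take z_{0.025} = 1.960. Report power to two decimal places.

power ≈ 0.75

For two equal groups, power = Φ(d·√(n/2) − z_{α/2}).
d·√(n/2) = 0.21 × √(313/2) = 0.21 × 12.510 = 2.627.
z_β = 2.627 − 1.960 = 0.667.
Power = Φ(0.667) = 0.748.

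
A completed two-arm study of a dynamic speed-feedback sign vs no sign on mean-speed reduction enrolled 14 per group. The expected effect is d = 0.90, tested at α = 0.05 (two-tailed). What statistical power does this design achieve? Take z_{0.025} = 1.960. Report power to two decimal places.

For two equal groups, power = Φ(d·√(n/2) − z_{α/2}).
d·√(n/2) = 0.90 × √(14/2) = 0.90 × 2.646 = 2.381.
z_β = 2.381 − 1.960 = 0.421.
Power = Φ(0.421) = 0.663.

power ≈ 0.66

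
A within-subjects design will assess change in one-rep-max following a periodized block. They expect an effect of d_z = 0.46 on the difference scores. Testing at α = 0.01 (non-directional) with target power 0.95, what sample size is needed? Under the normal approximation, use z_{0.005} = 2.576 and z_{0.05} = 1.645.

For a paired (one-sample on differences) test: n = ((z_{α/2} + z_β) / d)².
z_{α/2} + z_β = 2.576 + 1.645 = 4.221.
n = (4.221 / 0.46)² = 9.176² = 84.20.
Round up.

n = 85 pairs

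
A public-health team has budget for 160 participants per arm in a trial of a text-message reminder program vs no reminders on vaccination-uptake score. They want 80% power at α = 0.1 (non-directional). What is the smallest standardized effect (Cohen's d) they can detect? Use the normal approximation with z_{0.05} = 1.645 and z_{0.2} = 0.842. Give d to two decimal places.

For two independent groups of n = 160 each: d_min = (z_{α/2} + z_β)·√(2/n).
z-sum = 1.645 + 0.842 = 2.487.
d_min = 2.487 × √(2/160) = 2.487 × 0.1118 = 0.278.

d_min ≈ 0.28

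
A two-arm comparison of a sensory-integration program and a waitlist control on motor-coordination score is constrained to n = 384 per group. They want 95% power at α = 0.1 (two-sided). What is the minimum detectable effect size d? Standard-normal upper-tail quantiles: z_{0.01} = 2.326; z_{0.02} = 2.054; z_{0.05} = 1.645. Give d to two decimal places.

d_min ≈ 0.24

For two independent groups of n = 384 each: d_min = (z_{α/2} + z_β)·√(2/n).
z-sum = 1.645 + 1.645 = 3.290.
d_min = 3.290 × √(2/384) = 3.290 × 0.0722 = 0.237.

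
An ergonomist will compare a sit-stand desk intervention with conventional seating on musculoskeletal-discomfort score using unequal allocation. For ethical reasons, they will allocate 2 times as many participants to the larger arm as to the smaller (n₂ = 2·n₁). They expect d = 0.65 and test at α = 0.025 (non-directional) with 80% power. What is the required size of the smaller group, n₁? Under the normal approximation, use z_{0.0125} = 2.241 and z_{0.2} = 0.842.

With allocation ratio k = n₂/n₁ = 2, Var(x̄₁−x̄₂) = σ²(1/n₁ + 1/(k·n₁)) = σ²·(k+1)/(k·n₁).
So n₁ = (1 + 1/k)·((z_{α/2} + z_β)/d)² = 1.500 × (3.083/0.65)².
n₁ = 1.500 × 22.50 = 33.7.
Round up: n₁ = 34, giving n₂ = 2 × 34 = 68.

n₁ = 34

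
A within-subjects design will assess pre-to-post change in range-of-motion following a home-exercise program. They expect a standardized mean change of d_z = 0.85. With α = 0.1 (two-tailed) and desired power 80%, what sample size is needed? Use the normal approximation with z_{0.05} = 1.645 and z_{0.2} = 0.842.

For a paired (one-sample on differences) test: n = ((z_{α/2} + z_β) / d)².
z_{α/2} + z_β = 1.645 + 0.842 = 2.487.
n = (2.487 / 0.85)² = 2.926² = 8.56.
Round up.

n = 9 pairs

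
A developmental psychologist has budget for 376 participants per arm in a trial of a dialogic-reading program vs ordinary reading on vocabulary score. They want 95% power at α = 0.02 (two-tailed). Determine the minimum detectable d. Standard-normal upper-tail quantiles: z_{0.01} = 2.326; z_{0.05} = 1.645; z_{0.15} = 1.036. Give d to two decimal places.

For two independent groups of n = 376 each: d_min = (z_{α/2} + z_β)·√(2/n).
z-sum = 2.326 + 1.645 = 3.971.
d_min = 3.971 × √(2/376) = 3.971 × 0.0729 = 0.290.

d_min ≈ 0.29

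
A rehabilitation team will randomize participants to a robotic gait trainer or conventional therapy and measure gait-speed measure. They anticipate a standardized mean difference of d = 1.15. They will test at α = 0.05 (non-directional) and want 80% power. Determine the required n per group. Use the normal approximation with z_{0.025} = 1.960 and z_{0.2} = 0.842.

n = 12 per group

For two independent groups with equal n: n = 2·((z_{α/2} + z_β) / d)².
z_{α/2} + z_β = 1.960 + 0.842 = 2.802.
n = 2 × (2.802 / 1.15)² = 2 × 2.437² = 2 × 5.94 = 11.9.
Round up to the next whole participant.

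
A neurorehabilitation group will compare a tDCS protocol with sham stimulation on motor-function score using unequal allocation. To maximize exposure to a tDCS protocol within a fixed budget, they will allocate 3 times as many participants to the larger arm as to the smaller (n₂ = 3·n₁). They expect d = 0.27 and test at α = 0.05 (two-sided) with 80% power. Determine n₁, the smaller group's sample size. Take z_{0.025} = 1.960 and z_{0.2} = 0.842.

n₁ = 144

With allocation ratio k = n₂/n₁ = 3, Var(x̄₁−x̄₂) = σ²(1/n₁ + 1/(k·n₁)) = σ²·(k+1)/(k·n₁).
So n₁ = (1 + 1/k)·((z_{α/2} + z_β)/d)² = 1.333 × (2.802/0.27)².
n₁ = 1.333 × 107.70 = 143.6.
Round up: n₁ = 144, giving n₂ = 3 × 144 = 432.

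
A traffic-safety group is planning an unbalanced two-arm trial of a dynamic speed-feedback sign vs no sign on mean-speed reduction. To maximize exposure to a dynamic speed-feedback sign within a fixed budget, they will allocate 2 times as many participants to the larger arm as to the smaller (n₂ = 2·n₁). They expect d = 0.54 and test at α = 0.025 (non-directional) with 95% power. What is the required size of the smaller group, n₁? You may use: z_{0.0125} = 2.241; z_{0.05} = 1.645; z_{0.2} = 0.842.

With allocation ratio k = n₂/n₁ = 2, Var(x̄₁−x̄₂) = σ²(1/n₁ + 1/(k·n₁)) = σ²·(k+1)/(k·n₁).
So n₁ = (1 + 1/k)·((z_{α/2} + z_β)/d)² = 1.500 × (3.886/0.54)².
n₁ = 1.500 × 51.79 = 77.7.
Round up: n₁ = 78, giving n₂ = 2 × 78 = 156.

n₁ = 78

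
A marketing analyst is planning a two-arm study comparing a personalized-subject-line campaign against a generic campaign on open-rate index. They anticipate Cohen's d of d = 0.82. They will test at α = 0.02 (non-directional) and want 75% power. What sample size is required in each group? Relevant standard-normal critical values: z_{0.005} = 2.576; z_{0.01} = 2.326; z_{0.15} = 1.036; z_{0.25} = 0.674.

For two independent groups with equal n: n = 2·((z_{α/2} + z_β) / d)².
z_{α/2} + z_β = 2.326 + 0.674 = 3.000.
n = 2 × (3.000 / 0.82)² = 2 × 3.659² = 2 × 13.38 = 26.8.
Round up to the next whole participant.

n = 27 per group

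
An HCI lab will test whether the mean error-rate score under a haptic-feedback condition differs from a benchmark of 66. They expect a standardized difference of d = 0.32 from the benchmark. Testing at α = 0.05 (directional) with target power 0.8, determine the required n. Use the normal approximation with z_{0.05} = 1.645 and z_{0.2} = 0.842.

For a one-sample test: n = ((z_{α} + z_β) / d)².
z_{α} + z_β = 1.645 + 0.842 = 2.487.
n = (2.487 / 0.32)² = 7.772² = 60.40.
Round up.

n = 61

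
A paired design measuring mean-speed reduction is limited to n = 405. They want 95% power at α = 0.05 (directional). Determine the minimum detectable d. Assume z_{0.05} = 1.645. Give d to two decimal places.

d_min ≈ 0.16

For a single sample (or paired design) of n = 405: d_min = (z_{α} + z_β)/√n.
z-sum = 1.645 + 1.645 = 3.290.
d_min = 3.290 / √405 = 3.290 / 20.125 = 0.163.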